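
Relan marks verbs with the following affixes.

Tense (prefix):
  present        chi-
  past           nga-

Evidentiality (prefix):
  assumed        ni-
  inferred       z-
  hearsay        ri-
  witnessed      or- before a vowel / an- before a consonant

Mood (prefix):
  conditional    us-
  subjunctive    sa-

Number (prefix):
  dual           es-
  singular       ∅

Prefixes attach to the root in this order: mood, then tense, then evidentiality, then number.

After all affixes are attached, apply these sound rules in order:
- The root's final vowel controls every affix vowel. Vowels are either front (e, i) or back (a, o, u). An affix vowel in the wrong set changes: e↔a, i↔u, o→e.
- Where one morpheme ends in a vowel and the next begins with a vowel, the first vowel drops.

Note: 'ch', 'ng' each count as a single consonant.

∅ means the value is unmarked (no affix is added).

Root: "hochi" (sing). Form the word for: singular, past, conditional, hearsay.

ringishochi

Attach mood conditional us- → ushochi.
Attach tense past nga- → ngaushochi.
Attach evidentiality hearsay ri- → ringaushochi.
number = singular: zero marking, form stays ringaushochi.
Apply vowel harmony: ringaushochi → ringeishochi.
Apply vowel deletion: ringeishochi → ringishochi.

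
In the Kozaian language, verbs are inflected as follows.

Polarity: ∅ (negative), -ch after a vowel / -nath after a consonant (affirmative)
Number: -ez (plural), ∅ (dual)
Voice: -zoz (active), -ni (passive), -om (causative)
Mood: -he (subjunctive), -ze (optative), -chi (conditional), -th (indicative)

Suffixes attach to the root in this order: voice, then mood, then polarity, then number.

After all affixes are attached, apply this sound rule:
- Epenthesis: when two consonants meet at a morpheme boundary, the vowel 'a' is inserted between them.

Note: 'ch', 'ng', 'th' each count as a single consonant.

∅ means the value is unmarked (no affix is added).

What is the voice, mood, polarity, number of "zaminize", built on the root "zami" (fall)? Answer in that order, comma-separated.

passive, optative, negative, dual

Segment: zami-ni-ze.
voice: -ni → passive.
mood: -ze → optative.
polarity: ∅ → negative.
number: ∅ → dual.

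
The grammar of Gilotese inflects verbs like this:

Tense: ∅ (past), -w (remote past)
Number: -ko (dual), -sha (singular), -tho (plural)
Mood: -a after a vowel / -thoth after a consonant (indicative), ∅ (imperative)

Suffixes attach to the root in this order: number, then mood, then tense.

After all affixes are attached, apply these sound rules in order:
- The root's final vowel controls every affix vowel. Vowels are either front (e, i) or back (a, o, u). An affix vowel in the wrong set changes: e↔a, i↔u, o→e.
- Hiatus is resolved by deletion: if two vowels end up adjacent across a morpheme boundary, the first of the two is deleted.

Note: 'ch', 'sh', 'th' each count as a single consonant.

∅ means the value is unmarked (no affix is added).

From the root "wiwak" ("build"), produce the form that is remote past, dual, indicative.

Attach number dual -ko → wiwakko.
Attach mood indicative -a (after vowel 'o') → wiwakkoa.
Attach tense remote past -w → wiwakkoaw.
Vowel harmony: no change.
Apply vowel deletion: wiwakkoaw → wiwakkaw.

wiwakkaw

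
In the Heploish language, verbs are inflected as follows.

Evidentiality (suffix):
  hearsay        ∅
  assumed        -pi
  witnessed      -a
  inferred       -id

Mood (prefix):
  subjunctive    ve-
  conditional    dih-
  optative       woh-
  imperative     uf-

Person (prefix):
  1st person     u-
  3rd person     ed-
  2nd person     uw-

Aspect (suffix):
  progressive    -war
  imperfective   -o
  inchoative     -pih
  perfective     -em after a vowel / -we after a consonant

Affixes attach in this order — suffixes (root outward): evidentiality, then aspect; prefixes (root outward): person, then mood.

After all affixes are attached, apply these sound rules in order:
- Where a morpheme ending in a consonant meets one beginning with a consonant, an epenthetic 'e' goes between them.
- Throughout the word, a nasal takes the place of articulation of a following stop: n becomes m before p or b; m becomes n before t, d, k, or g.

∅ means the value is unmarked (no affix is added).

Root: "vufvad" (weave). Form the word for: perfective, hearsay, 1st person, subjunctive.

veuvufvadewe

Attach person 1st person u- → uvufvad.
evidentiality = hearsay: zero marking, form stays uvufvad.
Attach aspect perfective -we (after consonant 'd') → uvufvadwe.
Attach mood subjunctive ve- → veuvufvadwe.
Apply epenthesis: veuvufvadwe → veuvufvadewe.
Nasal assimilation: no change.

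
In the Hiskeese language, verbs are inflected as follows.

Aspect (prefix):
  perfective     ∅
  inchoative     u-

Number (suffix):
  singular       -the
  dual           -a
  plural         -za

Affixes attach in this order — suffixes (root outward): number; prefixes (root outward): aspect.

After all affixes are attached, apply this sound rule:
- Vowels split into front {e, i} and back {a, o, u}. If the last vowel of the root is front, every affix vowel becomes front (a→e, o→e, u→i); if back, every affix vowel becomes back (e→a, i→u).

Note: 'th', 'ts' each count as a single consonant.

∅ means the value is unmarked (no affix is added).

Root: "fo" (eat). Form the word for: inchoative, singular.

ufotha

Attach number singular -the → fothe.
Attach aspect inchoative u- → ufothe.
Apply vowel harmony: ufothe → ufotha.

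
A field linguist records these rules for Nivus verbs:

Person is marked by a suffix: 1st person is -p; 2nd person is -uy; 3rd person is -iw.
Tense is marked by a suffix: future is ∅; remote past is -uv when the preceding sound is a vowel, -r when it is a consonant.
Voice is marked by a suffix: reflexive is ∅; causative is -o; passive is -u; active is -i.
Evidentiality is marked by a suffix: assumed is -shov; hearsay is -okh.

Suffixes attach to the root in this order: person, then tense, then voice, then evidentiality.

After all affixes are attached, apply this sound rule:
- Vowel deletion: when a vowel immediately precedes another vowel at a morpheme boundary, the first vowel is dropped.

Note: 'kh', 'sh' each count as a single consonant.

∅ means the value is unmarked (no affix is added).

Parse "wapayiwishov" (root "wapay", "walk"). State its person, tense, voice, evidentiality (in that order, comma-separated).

3rd person, future, active, assumed

Segment: wapay-iw-i-shov.
person: -iw → 3rd person.
tense: ∅ → future.
voice: -i → active.
evidentiality: -shov → assumed.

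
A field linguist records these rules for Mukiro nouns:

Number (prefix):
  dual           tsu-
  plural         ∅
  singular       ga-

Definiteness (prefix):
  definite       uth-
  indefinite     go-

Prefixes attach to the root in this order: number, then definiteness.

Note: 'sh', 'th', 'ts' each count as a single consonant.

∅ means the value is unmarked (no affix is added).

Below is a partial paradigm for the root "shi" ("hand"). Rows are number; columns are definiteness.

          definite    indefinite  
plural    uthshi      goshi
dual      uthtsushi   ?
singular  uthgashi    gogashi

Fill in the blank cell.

gotsushi

Attach number dual tsu- → tsushi.
Attach definiteness indefinite go- → gotsushi.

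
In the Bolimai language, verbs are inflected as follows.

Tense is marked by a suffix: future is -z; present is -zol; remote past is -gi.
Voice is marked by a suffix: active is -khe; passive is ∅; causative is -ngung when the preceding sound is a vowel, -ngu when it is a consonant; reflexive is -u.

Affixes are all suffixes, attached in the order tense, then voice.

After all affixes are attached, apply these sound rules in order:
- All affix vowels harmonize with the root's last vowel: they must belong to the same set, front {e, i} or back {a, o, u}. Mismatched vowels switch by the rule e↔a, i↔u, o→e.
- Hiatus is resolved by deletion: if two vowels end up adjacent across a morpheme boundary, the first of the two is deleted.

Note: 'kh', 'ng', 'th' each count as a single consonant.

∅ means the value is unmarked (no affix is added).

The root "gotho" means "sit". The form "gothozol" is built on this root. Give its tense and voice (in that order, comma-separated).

present, passive

Segment: gotho-zol.
tense: -zol → present.
voice: ∅ → passive.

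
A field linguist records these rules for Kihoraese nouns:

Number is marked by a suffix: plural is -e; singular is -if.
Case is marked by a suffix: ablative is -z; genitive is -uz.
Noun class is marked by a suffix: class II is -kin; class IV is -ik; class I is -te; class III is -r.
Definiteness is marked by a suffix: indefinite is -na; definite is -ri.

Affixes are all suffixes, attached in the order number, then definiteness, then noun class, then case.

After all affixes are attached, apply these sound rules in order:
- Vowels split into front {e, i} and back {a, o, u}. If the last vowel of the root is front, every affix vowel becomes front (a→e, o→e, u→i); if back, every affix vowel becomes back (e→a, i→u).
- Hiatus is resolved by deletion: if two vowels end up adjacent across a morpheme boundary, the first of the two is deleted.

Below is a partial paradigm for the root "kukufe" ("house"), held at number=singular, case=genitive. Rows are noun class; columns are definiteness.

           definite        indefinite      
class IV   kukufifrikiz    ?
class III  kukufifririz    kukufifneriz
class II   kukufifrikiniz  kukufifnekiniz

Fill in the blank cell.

Attach number singular -if → kukufeif.
Attach definiteness indefinite -na → kukufeifna.
Attach noun class class IV -ik → kukufeifnaik.
Attach case genitive -uz → kukufeifnaikuz.
Apply vowel harmony: kukufeifnaikuz → kukufeifneikiz.
Apply vowel deletion: kukufeifneikiz → kukufifnikiz.

kukufifnikiz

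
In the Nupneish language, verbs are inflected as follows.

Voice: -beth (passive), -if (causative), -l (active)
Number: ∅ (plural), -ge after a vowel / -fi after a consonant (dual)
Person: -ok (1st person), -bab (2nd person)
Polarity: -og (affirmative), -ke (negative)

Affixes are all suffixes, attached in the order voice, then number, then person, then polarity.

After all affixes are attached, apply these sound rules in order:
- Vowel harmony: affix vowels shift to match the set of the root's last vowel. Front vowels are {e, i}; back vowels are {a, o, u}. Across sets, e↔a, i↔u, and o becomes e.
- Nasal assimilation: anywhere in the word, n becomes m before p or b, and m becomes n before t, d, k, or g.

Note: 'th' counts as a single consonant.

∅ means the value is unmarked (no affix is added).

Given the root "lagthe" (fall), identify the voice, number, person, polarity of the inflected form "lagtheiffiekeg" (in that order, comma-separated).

causative, dual, 1st person, affirmative

Segment: lagthe-if-fi-ok-og.
voice: -if → causative.
number: -ge/fi → dual.
person: -ok → 1st person.
polarity: -og → affirmative.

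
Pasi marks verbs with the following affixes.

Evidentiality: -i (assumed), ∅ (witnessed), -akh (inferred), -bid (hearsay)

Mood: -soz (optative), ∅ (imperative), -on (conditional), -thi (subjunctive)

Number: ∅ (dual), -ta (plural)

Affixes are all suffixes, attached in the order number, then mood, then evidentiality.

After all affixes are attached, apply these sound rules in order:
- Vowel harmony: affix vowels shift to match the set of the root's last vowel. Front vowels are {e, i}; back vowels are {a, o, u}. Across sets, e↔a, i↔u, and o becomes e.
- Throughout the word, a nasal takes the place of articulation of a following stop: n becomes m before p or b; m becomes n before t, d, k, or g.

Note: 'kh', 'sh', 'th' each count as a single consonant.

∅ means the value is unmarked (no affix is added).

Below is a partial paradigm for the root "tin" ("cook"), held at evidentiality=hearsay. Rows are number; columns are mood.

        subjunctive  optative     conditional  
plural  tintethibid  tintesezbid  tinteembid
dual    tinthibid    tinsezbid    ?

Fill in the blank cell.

tinembid

number = dual: zero marking, form stays tin.
Attach mood conditional -on → tinon.
Attach evidentiality hearsay -bid → tinonbid.
Apply vowel harmony: tinonbid → tinenbid.
Apply nasal assimilation: tinenbid → tinembid.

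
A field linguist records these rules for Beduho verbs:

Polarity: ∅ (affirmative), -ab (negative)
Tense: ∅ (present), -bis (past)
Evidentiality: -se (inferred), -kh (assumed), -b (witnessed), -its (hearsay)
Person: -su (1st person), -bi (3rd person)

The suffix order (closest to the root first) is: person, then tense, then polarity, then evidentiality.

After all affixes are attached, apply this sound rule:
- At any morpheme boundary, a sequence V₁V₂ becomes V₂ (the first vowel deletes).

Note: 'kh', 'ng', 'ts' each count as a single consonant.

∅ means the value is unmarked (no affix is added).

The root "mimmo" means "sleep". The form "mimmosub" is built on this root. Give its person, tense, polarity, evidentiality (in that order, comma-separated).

1st person, present, affirmative, witnessed

Segment: mimmo-su-b.
person: -su → 1st person.
tense: ∅ → present.
polarity: ∅ → affirmative.
evidentiality: -b → witnessed.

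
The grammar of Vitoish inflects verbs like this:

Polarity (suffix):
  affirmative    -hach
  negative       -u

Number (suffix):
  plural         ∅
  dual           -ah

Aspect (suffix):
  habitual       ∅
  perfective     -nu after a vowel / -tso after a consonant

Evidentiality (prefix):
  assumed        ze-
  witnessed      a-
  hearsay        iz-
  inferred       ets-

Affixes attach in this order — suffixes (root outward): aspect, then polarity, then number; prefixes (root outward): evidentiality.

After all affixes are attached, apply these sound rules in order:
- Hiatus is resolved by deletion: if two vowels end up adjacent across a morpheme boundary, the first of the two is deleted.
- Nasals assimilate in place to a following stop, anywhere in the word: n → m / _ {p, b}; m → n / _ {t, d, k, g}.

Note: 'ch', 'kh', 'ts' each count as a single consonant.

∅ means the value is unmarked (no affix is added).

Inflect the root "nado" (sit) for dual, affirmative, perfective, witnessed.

anadonuhachah

Attach aspect perfective -nu (after vowel 'o') → nadonu.
Attach evidentiality witnessed a- → anadonu.
Attach polarity affirmative -hach → anadonuhach.
Attach number dual -ah → anadonuhachah.
Vowel deletion: no change.
Nasal assimilation: no change.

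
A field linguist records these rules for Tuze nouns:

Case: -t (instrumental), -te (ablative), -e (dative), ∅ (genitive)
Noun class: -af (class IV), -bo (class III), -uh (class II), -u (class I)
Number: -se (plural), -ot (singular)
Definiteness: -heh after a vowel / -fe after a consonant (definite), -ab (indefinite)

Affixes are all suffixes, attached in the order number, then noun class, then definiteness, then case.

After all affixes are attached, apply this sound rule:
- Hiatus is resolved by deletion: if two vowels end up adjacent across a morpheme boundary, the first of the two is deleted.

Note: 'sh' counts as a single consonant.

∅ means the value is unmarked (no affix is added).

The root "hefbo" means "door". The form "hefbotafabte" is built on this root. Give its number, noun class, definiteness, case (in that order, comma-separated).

Segment: hefbo-ot-af-ab-te.
number: -ot → singular.
noun class: -af → class IV.
definiteness: -ab → indefinite.
case: -te → ablative.

singular, class IV, indefinite, ablative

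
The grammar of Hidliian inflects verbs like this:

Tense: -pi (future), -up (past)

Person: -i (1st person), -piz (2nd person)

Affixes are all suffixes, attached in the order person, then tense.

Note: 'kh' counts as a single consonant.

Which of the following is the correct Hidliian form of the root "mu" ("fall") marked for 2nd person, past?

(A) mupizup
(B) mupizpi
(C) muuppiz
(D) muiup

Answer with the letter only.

A

Attach person 2nd person -piz → mupiz.
Attach tense past -up → mupizup.
So the correct form is mupizup, option (A).
(D) muiup is wrong: it uses 1st person instead of 2nd person for person.
(C) muuppiz is wrong: it has the affixes in the wrong order.
(B) mupizpi is wrong: it uses future instead of past for tense.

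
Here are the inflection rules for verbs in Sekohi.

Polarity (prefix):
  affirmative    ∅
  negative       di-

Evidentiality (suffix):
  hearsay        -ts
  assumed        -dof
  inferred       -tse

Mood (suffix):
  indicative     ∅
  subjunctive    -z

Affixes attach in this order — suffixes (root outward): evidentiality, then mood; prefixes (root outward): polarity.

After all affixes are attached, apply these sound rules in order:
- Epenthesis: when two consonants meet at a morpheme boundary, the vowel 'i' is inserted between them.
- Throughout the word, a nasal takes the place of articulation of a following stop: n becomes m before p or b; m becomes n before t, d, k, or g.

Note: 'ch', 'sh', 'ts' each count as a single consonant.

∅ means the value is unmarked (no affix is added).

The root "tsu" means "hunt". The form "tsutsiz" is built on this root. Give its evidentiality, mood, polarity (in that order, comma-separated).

Segment: tsu-ts-z.
evidentiality: -ts → hearsay.
mood: -z → subjunctive.
polarity: ∅ → affirmative.

hearsay, subjunctive, affirmative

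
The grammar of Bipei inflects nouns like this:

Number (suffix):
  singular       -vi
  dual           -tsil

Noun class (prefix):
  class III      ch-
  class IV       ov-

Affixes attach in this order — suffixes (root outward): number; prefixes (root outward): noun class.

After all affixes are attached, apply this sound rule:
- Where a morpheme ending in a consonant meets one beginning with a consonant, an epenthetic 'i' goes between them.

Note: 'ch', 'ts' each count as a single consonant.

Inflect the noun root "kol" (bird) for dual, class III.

chikolitsil

Attach number dual -tsil → koltsil.
Attach noun class class III ch- → chkoltsil.
Apply epenthesis: chkoltsil → chikolitsil.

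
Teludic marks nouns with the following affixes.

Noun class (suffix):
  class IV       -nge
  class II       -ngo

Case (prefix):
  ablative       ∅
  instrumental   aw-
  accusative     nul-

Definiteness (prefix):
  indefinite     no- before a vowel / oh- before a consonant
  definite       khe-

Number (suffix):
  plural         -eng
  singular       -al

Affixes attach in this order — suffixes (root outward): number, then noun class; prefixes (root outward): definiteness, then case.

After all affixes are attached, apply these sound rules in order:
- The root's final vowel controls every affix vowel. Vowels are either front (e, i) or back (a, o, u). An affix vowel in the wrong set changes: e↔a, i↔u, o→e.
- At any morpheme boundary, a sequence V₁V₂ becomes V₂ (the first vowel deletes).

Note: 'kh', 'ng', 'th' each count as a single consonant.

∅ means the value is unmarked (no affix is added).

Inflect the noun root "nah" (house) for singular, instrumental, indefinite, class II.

awohnahalngo

Attach number singular -al → nahal.
Attach noun class class II -ngo → nahalngo.
Attach definiteness indefinite oh- (before consonant 'n') → ohnahalngo.
Attach case instrumental aw- → awohnahalngo.
Vowel harmony: no change.
Vowel deletion: no change.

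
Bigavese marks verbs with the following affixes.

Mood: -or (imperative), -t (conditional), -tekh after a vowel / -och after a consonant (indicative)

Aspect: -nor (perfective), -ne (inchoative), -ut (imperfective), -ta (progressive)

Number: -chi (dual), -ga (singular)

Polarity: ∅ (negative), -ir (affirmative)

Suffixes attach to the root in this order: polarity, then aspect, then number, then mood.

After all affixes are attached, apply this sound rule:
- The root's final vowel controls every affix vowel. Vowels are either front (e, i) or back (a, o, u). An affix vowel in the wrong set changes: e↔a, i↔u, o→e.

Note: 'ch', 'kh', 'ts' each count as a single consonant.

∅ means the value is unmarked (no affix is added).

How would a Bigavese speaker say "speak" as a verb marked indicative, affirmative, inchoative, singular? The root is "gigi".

Attach polarity affirmative -ir → gigiir.
Attach aspect inchoative -ne → gigiirne.
Attach number singular -ga → gigiirnega.
Attach mood indicative -tekh (after vowel 'a') → gigiirnegatekh.
Apply vowel harmony: gigiirnegatekh → gigiirnegetekh.

gigiirnegetekh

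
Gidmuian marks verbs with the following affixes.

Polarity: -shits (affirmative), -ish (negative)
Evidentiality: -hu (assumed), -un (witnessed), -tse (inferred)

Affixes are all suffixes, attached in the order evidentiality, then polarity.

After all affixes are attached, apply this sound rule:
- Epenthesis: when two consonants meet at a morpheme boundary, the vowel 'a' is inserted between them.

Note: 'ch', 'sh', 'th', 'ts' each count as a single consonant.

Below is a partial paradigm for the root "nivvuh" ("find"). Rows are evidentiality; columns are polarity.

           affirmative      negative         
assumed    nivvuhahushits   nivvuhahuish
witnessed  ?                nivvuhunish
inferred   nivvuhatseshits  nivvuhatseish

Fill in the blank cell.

nivvuhunashits

Attach evidentiality witnessed -un → nivvuhun.
Attach polarity affirmative -shits → nivvuhunshits.
Apply epenthesis: nivvuhunshits → nivvuhunashits.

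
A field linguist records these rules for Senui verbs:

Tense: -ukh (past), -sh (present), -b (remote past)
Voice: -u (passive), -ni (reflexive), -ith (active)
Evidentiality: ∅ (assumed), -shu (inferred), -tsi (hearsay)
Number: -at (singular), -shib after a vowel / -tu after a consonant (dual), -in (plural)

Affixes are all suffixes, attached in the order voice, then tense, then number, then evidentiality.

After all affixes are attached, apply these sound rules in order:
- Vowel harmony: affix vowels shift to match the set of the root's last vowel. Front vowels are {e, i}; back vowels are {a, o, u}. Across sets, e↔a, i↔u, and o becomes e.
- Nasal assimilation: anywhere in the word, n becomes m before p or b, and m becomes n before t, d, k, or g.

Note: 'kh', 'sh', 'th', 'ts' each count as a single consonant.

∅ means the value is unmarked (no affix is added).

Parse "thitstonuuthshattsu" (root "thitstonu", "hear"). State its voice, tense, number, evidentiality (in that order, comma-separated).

active, present, singular, hearsay

Segment: thitstonu-ith-sh-at-tsi.
voice: -ith → active.
tense: -sh → present.
number: -at → singular.
evidentiality: -tsi → hearsay.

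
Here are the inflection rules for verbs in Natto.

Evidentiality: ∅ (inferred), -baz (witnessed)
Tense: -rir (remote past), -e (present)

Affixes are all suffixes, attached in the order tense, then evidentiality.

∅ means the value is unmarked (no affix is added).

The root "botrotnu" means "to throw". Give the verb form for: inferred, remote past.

botrotnurir

Attach tense remote past -rir → botrotnurir.
evidentiality = inferred: zero marking, form stays botrotnurir.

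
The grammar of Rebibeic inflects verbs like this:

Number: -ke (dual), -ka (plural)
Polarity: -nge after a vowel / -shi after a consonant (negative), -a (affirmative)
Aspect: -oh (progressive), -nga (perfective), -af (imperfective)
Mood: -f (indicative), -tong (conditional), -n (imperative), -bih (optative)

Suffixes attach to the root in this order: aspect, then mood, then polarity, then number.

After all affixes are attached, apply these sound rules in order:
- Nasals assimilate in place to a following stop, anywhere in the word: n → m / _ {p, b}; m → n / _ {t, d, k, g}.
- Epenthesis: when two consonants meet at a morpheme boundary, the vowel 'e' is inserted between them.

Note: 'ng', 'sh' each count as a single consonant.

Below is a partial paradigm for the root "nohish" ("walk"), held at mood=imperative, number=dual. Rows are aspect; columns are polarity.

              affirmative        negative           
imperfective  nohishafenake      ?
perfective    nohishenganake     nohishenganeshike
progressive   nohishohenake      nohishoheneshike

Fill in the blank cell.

Attach aspect imperfective -af → nohishaf.
Attach mood imperative -n → nohishafn.
Attach polarity negative -shi (after consonant 'n') → nohishafnshi.
Attach number dual -ke → nohishafnshike.
Nasal assimilation: no change.
Apply epenthesis: nohishafnshike → nohishafeneshike.

nohishafeneshike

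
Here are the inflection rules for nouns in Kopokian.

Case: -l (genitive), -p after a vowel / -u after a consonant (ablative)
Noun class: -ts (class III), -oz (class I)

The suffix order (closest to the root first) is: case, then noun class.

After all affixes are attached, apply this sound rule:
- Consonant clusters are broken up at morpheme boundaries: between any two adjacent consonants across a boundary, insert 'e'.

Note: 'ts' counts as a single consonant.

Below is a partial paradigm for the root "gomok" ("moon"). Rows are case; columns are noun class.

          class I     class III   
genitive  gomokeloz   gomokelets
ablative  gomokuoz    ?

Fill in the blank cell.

gomokuts

Attach case ablative -u (after consonant 'k') → gomoku.
Attach noun class class III -ts → gomokuts.
Epenthesis: no change.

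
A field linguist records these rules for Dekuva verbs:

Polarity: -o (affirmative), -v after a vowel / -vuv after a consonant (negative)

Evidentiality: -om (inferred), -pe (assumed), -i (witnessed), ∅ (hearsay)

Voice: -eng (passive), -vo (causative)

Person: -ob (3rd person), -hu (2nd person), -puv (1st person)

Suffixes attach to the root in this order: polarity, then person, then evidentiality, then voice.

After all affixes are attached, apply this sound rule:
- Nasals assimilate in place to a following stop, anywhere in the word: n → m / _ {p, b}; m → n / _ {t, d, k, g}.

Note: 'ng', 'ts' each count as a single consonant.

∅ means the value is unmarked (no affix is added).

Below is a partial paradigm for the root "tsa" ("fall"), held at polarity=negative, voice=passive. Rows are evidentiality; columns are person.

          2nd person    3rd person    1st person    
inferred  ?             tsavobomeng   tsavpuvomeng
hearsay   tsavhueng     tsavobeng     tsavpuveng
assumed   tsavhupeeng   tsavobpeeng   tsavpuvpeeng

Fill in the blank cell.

tsavhuomeng

Attach polarity negative -v (after vowel 'a') → tsav.
Attach person 2nd person -hu → tsavhu.
Attach evidentiality inferred -om → tsavhuom.
Attach voice passive -eng → tsavhuomeng.
Nasal assimilation: no change.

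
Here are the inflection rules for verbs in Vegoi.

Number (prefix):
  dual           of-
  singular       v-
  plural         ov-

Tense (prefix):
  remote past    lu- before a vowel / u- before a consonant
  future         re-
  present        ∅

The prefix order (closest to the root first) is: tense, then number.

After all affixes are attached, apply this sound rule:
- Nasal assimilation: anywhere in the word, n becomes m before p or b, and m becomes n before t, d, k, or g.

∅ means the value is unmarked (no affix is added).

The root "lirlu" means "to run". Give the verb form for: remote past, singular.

Attach tense remote past u- (before consonant 'l') → ulirlu.
Attach number singular v- → vulirlu.
Nasal assimilation: no change.

vulirlu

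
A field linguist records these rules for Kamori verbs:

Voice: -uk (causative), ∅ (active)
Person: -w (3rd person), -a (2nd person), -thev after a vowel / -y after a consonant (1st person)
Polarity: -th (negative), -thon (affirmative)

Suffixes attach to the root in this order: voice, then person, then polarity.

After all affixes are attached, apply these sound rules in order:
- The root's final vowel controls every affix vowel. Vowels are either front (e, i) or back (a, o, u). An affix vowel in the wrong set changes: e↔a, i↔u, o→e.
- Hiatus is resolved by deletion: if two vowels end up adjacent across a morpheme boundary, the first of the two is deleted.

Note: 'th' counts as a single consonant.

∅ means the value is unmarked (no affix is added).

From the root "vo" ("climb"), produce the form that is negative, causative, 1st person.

Attach voice causative -uk → vouk.
Attach person 1st person -y (after consonant 'k') → vouky.
Attach polarity negative -th → voukyth.
Vowel harmony: no change.
Apply vowel deletion: voukyth → vukyth.

vukyth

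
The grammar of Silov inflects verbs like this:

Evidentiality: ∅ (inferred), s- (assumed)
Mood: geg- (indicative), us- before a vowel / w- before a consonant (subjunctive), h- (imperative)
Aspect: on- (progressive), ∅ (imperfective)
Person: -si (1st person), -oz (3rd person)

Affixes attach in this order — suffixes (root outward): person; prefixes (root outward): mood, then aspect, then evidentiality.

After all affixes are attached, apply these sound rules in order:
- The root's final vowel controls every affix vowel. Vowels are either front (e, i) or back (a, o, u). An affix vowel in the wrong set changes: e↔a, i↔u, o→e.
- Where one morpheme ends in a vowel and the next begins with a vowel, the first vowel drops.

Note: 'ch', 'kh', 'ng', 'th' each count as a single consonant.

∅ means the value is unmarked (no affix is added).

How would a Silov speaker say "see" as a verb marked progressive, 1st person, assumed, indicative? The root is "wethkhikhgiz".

Attach mood indicative geg- → gegwethkhikhgiz.
Attach person 1st person -si → gegwethkhikhgizsi.
Attach aspect progressive on- → ongegwethkhikhgizsi.
Attach evidentiality assumed s- → songegwethkhikhgizsi.
Apply vowel harmony: songegwethkhikhgizsi → sengegwethkhikhgizsi.
Vowel deletion: no change.

sengegwethkhikhgizsi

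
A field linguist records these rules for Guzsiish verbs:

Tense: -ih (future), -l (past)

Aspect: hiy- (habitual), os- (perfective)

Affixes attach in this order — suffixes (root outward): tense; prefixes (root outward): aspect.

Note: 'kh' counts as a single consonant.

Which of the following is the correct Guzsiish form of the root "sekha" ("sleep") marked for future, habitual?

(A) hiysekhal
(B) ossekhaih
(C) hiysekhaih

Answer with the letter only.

Attach tense future -ih → sekhaih.
Attach aspect habitual hiy- → hiysekhaih.
So the correct form is hiysekhaih, option (C).
(B) ossekhaih is wrong: it uses perfective instead of habitual for aspect.
(A) hiysekhal is wrong: it uses past instead of future for tense.

C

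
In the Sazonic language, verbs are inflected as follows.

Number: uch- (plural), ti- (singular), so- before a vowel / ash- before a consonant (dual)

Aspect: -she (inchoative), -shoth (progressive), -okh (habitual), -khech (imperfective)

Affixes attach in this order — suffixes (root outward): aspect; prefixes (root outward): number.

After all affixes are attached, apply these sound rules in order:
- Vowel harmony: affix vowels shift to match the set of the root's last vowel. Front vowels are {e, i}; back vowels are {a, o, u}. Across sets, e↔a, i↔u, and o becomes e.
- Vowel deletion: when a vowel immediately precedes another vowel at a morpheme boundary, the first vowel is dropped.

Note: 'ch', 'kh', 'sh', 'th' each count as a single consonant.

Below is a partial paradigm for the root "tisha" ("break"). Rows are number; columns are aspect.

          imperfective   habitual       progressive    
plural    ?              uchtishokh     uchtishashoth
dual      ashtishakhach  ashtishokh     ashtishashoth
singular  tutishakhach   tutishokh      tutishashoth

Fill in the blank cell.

Attach number plural uch- → uchtisha.
Attach aspect imperfective -khech → uchtishakhech.
Apply vowel harmony: uchtishakhech → uchtishakhach.
Vowel deletion: no change.

uchtishakhach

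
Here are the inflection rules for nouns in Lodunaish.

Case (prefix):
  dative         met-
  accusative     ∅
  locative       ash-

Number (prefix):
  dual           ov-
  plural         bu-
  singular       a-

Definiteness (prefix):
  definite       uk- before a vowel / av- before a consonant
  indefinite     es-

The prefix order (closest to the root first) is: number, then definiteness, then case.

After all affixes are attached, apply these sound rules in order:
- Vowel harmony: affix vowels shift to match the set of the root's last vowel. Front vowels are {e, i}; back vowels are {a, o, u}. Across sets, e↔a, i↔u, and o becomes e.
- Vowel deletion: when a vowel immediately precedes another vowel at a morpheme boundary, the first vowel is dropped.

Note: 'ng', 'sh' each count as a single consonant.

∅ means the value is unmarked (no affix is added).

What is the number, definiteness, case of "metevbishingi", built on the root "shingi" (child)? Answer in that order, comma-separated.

Segment: met-av-bu-shingi.
number: bu- → plural.
definiteness: uk/av- → definite.
case: met- → dative.

plural, definite, dative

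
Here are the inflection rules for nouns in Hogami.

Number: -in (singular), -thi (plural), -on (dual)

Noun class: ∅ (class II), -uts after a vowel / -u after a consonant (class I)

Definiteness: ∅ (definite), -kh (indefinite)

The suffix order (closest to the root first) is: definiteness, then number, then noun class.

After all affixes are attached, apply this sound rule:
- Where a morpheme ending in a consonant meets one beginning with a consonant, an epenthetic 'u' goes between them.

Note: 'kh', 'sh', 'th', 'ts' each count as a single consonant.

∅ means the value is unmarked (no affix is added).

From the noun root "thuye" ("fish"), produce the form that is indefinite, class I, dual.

thuyekhonu

Attach definiteness indefinite -kh → thuyekh.
Attach number dual -on → thuyekhon.
Attach noun class class I -u (after consonant 'n') → thuyekhonu.
Epenthesis: no change.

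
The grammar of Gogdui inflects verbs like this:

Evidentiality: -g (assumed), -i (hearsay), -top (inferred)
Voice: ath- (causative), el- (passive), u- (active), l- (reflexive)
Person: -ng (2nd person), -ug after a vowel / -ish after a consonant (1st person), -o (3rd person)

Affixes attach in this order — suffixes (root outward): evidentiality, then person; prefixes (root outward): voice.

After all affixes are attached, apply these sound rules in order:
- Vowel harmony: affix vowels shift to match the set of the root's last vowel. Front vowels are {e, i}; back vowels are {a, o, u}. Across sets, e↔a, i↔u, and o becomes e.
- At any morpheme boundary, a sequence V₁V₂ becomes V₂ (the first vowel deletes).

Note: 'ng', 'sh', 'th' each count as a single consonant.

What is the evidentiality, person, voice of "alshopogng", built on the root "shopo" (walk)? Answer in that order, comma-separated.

Segment: el-shopo-g-ng.
evidentiality: -g → assumed.
person: -ng → 2nd person.
voice: el- → passive.

assumed, 2nd person, passive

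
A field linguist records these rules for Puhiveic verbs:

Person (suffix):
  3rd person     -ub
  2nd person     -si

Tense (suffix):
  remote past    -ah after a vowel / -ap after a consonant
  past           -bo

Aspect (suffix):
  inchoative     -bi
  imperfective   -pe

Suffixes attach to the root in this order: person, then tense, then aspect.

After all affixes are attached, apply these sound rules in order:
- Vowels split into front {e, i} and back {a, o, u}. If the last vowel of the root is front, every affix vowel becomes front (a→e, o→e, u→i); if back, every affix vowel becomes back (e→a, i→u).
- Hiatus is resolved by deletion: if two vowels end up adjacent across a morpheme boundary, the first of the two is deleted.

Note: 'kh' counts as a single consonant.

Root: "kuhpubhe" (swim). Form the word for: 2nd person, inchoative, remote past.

kuhpubhesehbi

Attach person 2nd person -si → kuhpubhesi.
Attach tense remote past -ah (after vowel 'i') → kuhpubhesiah.
Attach aspect inchoative -bi → kuhpubhesiahbi.
Apply vowel harmony: kuhpubhesiahbi → kuhpubhesiehbi.
Apply vowel deletion: kuhpubhesiehbi → kuhpubhesehbi.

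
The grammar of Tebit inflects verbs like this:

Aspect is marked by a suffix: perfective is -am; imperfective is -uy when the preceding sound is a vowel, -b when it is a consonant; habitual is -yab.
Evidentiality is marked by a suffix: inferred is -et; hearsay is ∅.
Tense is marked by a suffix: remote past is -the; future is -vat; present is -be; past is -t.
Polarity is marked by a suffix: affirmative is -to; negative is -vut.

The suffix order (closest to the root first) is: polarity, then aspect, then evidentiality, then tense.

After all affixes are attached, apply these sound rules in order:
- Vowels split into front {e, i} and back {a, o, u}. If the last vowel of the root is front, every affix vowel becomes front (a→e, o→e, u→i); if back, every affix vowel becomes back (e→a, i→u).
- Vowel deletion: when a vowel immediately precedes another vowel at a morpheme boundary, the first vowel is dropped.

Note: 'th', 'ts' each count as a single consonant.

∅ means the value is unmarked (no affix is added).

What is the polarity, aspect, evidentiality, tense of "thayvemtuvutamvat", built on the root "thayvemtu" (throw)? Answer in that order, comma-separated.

negative, perfective, hearsay, future

Segment: thayvemtu-vut-am-vat.
polarity: -vut → negative.
aspect: -am → perfective.
evidentiality: ∅ → hearsay.
tense: -vat → future.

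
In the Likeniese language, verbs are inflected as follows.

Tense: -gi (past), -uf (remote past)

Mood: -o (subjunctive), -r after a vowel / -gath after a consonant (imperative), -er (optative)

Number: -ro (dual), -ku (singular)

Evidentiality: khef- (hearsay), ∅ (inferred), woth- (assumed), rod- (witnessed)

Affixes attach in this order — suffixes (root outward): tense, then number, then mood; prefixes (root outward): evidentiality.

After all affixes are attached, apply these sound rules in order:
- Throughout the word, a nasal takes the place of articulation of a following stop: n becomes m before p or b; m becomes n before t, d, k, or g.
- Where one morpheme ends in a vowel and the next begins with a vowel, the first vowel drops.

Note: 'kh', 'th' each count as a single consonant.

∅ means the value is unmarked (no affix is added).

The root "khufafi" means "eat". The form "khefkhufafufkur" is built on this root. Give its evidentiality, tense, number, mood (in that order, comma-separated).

hearsay, remote past, singular, imperative

Segment: khef-khufafi-uf-ku-r.
evidentiality: khef- → hearsay.
tense: -uf → remote past.
number: -ku → singular.
mood: -r/gath → imperative.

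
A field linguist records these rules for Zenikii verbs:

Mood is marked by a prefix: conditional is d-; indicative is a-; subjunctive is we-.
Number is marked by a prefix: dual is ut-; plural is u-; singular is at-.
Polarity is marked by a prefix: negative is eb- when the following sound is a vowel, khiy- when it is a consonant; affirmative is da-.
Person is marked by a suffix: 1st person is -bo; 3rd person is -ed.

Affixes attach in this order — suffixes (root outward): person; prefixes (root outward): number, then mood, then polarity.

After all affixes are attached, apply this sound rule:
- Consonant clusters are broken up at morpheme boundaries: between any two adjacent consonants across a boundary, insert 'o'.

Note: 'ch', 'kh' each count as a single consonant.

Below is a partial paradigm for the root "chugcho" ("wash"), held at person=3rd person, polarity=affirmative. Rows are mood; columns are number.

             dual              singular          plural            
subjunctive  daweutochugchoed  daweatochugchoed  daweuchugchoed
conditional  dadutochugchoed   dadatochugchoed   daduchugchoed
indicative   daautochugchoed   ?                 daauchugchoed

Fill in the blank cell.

Attach number singular at- → atchugcho.
Attach mood indicative a- → aatchugcho.
Attach person 3rd person -ed → aatchugchoed.
Attach polarity affirmative da- → daaatchugchoed.
Apply epenthesis: daaatchugchoed → daaatochugchoed.

daaatochugchoed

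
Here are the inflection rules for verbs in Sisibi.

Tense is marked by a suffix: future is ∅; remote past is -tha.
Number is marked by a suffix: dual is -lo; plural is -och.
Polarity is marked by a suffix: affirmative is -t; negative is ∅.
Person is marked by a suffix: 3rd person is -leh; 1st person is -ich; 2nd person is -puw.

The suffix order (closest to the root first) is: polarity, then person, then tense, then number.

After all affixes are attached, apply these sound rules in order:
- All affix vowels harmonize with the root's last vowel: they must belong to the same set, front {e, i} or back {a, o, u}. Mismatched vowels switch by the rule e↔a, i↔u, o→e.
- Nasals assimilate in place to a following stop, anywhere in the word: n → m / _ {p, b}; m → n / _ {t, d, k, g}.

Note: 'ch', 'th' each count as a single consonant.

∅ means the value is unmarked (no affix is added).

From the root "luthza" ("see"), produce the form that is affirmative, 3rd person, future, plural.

Attach polarity affirmative -t → luthzat.
Attach person 3rd person -leh → luthzatleh.
tense = future: zero marking, form stays luthzatleh.
Attach number plural -och → luthzatlehoch.
Apply vowel harmony: luthzatlehoch → luthzatlahoch.
Nasal assimilation: no change.

luthzatlahoch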